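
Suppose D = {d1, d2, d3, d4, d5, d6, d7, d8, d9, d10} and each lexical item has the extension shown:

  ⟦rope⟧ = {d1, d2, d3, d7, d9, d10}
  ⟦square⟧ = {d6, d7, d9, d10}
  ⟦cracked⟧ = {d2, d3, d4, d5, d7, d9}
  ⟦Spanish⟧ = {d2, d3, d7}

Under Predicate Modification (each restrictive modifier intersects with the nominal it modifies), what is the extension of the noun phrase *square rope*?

{d7, d9, d10}

⟦rope⟧ = {d1, d2, d3, d7, d9, d10}
… ∩ ⟦square⟧ = {d1, d2, d3, d7, d9, d10} ∩ {d6, d7, d9, d10} = {d7, d9, d10}
So ⟦square rope⟧ = {d7, d9, d10}.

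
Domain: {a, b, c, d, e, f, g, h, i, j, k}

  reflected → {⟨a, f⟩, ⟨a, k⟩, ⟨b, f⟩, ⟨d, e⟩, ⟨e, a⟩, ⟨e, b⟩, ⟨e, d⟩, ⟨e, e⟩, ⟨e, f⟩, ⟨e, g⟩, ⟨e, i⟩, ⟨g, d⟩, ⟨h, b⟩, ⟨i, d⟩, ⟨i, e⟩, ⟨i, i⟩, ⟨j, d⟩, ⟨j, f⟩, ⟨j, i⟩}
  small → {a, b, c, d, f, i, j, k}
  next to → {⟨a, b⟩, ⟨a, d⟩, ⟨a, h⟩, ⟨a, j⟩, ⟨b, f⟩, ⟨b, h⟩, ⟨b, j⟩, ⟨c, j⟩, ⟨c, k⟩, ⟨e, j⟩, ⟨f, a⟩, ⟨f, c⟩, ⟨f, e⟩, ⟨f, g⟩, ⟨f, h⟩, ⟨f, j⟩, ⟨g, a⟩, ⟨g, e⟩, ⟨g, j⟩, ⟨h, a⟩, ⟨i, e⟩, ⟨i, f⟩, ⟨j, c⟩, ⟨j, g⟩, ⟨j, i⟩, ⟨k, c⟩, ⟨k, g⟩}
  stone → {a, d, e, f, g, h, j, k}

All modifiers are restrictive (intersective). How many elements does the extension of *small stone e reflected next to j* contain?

⟦e reflected⟧ = {x : ⟨e, x⟩ ∈ ⟦reflected⟧} = {a, b, d, e, f, g, i}
⟦next to j⟧ = {x : ⟨x, j⟩ ∈ ⟦next to⟧} = {a, b, c, e, f, g}
⟦stone⟧ = {a, d, e, f, g, h, j, k}
… ∩ ⟦e reflected⟧ = {a, d, e, f, g, h, j, k} ∩ {a, b, d, e, f, g, i} = {a, d, e, f, g}
… ∩ ⟦next to j⟧ = {a, d, e, f, g} ∩ {a, b, c, e, f, g} = {a, e, f, g}
… ∩ ⟦small⟧ = {a, e, f, g} ∩ {a, b, c, d, f, i, j, k} = {a, f}
⟦small stone e reflected next to j⟧ = {a, f}, so the cardinality is 2.

2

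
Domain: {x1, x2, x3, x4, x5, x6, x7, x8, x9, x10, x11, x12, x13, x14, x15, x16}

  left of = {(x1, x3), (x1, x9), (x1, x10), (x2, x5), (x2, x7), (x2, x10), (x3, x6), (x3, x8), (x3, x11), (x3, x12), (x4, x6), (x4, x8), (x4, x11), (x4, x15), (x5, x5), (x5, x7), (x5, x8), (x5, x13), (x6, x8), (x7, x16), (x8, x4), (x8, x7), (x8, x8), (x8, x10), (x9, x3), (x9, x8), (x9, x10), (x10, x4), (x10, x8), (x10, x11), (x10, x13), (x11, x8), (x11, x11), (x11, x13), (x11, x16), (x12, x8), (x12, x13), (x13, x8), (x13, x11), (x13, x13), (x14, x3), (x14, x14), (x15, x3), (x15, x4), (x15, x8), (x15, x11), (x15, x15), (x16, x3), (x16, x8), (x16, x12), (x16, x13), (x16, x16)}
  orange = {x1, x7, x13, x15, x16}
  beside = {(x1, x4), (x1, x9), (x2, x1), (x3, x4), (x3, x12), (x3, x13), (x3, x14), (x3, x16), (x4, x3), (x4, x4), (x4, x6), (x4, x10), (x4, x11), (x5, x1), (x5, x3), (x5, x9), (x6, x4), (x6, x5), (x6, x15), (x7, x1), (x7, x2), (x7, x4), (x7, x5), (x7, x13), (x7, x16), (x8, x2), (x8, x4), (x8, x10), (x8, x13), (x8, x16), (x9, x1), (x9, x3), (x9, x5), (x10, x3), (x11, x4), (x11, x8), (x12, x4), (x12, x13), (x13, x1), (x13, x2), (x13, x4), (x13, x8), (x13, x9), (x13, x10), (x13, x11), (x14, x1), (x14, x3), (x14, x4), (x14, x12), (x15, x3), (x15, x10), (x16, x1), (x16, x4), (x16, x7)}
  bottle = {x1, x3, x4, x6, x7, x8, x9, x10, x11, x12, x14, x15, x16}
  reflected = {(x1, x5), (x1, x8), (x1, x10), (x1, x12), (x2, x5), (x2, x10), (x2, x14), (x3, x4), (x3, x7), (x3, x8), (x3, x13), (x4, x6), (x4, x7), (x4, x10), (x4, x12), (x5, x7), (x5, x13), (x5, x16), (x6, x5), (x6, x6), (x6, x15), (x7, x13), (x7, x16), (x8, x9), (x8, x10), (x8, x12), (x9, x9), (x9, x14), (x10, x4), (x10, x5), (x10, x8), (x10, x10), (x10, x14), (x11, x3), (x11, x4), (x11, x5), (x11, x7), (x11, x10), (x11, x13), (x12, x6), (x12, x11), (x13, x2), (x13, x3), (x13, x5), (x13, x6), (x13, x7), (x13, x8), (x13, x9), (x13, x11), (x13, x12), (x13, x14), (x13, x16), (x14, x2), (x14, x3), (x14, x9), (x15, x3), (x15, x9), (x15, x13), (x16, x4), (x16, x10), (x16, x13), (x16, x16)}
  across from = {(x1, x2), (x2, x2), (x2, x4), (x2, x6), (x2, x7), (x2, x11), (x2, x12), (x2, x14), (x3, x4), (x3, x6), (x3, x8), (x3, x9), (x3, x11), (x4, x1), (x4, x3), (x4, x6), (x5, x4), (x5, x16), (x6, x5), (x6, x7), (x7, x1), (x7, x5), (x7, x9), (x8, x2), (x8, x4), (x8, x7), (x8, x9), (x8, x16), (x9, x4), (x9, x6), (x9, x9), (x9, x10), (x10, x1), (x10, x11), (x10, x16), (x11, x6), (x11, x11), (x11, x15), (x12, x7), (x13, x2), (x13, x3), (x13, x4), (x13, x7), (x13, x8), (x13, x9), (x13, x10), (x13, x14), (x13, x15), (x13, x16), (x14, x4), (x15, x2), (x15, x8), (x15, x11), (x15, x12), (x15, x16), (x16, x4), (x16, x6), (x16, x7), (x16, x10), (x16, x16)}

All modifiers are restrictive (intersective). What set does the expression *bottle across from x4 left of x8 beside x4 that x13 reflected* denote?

⟦across from x4⟧ = {x : ⟨x, x4⟩ ∈ ⟦across from⟧} = {x2, x3, x5, x8, x9, x13, x14, x16}
⟦left of x8⟧ = {x : ⟨x, x8⟩ ∈ ⟦left of⟧} = {x3, x4, x5, x6, x8, x9, x10, x11, x12, x13, x15, x16}
⟦beside x4⟧ = {x : ⟨x, x4⟩ ∈ ⟦beside⟧} = {x1, x3, x4, x6, x7, x8, x11, x12, x13, x14, x16}
⟦that x13 reflected⟧ = {x : ⟨x13, x⟩ ∈ ⟦reflected⟧} = {x2, x3, x5, x6, x7, x8, x9, x11, x12, x14, x16}
⟦bottle⟧ = {x1, x3, x4, x6, x7, x8, x9, x10, x11, x12, x14, x15, x16}
… ∩ ⟦across from x4⟧ = {x1, x3, x4, x6, x7, x8, x9, x10, x11, x12, x14, x15, x16} ∩ {x2, x3, x5, x8, x9, x13, x14, x16} = {x3, x8, x9, x14, x16}
… ∩ ⟦left of x8⟧ = {x3, x8, x9, x14, x16} ∩ {x3, x4, x5, x6, x8, x9, x10, x11, x12, x13, x15, x16} = {x3, x8, x9, x16}
… ∩ ⟦beside x4⟧ = {x3, x8, x9, x16} ∩ {x1, x3, x4, x6, x7, x8, x11, x12, x13, x14, x16} = {x3, x8, x16}
… ∩ ⟦that x13 reflected⟧ = {x3, x8, x16} ∩ {x2, x3, x5, x6, x7, x8, x9, x11, x12, x14, x16} = {x3, x8, x16}
So ⟦bottle across from x4 left of x8 beside x4 that x13 reflected⟧ = {x3, x8, x16}.

{x3, x8, x16}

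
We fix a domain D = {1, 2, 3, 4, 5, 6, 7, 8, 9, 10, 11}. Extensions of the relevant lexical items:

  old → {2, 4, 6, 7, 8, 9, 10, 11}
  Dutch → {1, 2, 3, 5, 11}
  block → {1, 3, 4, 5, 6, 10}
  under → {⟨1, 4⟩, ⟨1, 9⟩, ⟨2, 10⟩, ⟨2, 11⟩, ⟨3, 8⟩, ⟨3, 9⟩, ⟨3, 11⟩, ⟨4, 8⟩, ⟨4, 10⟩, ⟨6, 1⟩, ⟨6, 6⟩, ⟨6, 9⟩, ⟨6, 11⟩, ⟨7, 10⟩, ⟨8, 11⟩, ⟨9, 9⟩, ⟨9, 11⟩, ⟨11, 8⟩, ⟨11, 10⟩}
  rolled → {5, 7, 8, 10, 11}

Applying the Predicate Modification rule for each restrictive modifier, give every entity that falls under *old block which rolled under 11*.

∅

⟦which rolled⟧ = ⟦rolled⟧ = {5, 7, 8, 10, 11}
⟦under 11⟧ = {x : ⟨x, 11⟩ ∈ ⟦under⟧} = {2, 3, 6, 8, 9}
⟦block⟧ = {1, 3, 4, 5, 6, 10}
… ∩ ⟦which rolled⟧ = {1, 3, 4, 5, 6, 10} ∩ {5, 7, 8, 10, 11} = {5, 10}
… ∩ ⟦under 11⟧ = {5, 10} ∩ {2, 3, 6, 8, 9} = ∅
… ∩ ⟦old⟧ = ∅ ∩ {2, 4, 6, 7, 8, 9, 10, 11} = ∅
So ⟦old block which rolled under 11⟧ = ∅.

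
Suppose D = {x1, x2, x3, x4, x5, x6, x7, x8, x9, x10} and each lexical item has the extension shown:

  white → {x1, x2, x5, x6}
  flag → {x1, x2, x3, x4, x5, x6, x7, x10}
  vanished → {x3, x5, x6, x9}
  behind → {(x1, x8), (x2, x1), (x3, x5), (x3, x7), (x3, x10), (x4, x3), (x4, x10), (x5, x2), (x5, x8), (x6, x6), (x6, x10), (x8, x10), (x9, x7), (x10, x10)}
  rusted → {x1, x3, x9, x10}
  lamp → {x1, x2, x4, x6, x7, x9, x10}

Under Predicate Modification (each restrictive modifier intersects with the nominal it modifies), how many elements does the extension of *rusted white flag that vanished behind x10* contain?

0

⟦that vanished⟧ = ⟦vanished⟧ = {x3, x5, x6, x9}
⟦behind x10⟧ = {x : ⟨x, x10⟩ ∈ ⟦behind⟧} = {x3, x4, x6, x8, x10}
⟦flag⟧ = {x1, x2, x3, x4, x5, x6, x7, x10}
… ∩ ⟦that vanished⟧ = {x1, x2, x3, x4, x5, x6, x7, x10} ∩ {x3, x5, x6, x9} = {x3, x5, x6}
… ∩ ⟦behind x10⟧ = {x3, x5, x6} ∩ {x3, x4, x6, x8, x10} = {x3, x6}
… ∩ ⟦rusted⟧ = {x3, x6} ∩ {x1, x3, x9, x10} = {x3}
… ∩ ⟦white⟧ = {x3} ∩ {x1, x2, x5, x6} = ∅
⟦rusted white flag that vanished behind x10⟧ = ∅, so the cardinality is 0.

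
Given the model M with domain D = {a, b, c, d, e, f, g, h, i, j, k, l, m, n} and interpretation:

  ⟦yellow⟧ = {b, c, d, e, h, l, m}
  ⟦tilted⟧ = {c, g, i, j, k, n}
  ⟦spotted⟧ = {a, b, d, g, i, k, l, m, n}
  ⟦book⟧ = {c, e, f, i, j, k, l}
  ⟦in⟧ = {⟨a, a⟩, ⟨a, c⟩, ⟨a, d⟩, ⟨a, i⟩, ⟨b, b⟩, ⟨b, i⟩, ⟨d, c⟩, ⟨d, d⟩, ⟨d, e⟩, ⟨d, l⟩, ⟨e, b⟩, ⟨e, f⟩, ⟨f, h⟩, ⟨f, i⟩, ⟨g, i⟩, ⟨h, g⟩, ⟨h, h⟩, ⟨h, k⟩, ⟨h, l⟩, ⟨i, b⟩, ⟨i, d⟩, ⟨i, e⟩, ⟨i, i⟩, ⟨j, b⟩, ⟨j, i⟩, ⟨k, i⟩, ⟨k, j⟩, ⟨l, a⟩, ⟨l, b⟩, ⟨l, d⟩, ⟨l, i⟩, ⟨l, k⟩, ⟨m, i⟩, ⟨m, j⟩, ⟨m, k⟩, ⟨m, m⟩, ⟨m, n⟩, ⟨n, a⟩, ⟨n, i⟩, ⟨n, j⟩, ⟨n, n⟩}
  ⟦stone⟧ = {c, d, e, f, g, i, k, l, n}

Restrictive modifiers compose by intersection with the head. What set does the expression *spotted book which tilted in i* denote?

⟦which tilted⟧ = ⟦tilted⟧ = {c, g, i, j, k, n}
⟦in i⟧ = {x : ⟨x, i⟩ ∈ ⟦in⟧} = {a, b, f, g, i, j, k, l, m, n}
⟦book⟧ = {c, e, f, i, j, k, l}
… ∩ ⟦which tilted⟧ = {c, e, f, i, j, k, l} ∩ {c, g, i, j, k, n} = {c, i, j, k}
… ∩ ⟦in i⟧ = {c, i, j, k} ∩ {a, b, f, g, i, j, k, l, m, n} = {i, j, k}
… ∩ ⟦spotted⟧ = {i, j, k} ∩ {a, b, d, g, i, k, l, m, n} = {i, k}
So ⟦spotted book which tilted in i⟧ = {i, k}.

{i, k}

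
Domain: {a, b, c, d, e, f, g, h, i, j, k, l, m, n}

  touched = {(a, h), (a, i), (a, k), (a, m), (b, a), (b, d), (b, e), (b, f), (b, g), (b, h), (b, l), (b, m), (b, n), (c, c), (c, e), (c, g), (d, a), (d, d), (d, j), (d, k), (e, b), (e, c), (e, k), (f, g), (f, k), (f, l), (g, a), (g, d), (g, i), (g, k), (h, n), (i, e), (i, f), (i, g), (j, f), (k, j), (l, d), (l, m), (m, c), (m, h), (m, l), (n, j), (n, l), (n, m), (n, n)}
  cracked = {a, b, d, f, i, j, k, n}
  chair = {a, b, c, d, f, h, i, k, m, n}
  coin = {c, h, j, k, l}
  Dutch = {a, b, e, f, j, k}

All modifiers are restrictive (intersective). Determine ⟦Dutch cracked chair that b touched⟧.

⟦that b touched⟧ = {x : ⟨b, x⟩ ∈ ⟦touched⟧} = {a, d, e, f, g, h, l, m, n}
⟦chair⟧ = {a, b, c, d, f, h, i, k, m, n}
… ∩ ⟦that b touched⟧ = {a, b, c, d, f, h, i, k, m, n} ∩ {a, d, e, f, g, h, l, m, n} = {a, d, f, h, m, n}
… ∩ ⟦Dutch⟧ = {a, d, f, h, m, n} ∩ {a, b, e, f, j, k} = {a, f}
… ∩ ⟦cracked⟧ = {a, f} ∩ {a, b, d, f, i, j, k, n} = {a, f}
So ⟦Dutch cracked chair that b touched⟧ = {a, f}.

{a, f}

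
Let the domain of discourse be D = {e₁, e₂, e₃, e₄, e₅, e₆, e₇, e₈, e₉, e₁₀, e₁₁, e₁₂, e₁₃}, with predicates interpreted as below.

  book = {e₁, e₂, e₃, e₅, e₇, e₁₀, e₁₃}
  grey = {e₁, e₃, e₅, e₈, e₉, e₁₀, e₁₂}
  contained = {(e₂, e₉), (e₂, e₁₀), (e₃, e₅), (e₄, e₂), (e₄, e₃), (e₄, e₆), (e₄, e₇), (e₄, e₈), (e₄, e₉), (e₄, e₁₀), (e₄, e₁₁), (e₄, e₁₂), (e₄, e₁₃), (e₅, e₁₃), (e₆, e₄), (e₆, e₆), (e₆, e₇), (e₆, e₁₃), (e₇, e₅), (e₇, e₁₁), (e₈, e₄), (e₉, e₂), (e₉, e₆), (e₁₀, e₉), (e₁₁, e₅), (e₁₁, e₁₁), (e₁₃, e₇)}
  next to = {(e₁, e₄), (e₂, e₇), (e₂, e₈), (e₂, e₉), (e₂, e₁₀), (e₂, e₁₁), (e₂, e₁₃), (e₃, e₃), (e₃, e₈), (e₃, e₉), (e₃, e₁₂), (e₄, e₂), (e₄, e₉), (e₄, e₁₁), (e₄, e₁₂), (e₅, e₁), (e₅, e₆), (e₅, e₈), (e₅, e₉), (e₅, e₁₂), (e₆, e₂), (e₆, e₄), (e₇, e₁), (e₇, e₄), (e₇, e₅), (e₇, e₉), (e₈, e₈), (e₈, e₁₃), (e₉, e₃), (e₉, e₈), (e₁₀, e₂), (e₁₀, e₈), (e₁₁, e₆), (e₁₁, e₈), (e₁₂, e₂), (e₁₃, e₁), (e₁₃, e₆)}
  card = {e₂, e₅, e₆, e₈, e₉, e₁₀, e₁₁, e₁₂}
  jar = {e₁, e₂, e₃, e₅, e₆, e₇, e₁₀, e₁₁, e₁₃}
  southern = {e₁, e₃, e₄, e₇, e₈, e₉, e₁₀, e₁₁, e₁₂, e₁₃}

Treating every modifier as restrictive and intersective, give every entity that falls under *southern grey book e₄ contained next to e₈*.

⟦e₄ contained⟧ = {x : ⟨e₄, x⟩ ∈ ⟦contained⟧} = {e₂, e₃, e₆, e₇, e₈, e₉, e₁₀, e₁₁, e₁₂, e₁₃}
⟦next to e₈⟧ = {x : ⟨x, e₈⟩ ∈ ⟦next to⟧} = {e₂, e₃, e₅, e₈, e₉, e₁₀, e₁₁}
⟦book⟧ = {e₁, e₂, e₃, e₅, e₇, e₁₀, e₁₃}
… ∩ ⟦e₄ contained⟧ = {e₁, e₂, e₃, e₅, e₇, e₁₀, e₁₃} ∩ {e₂, e₃, e₆, e₇, e₈, e₉, e₁₀, e₁₁, e₁₂, e₁₃} = {e₂, e₃, e₇, e₁₀, e₁₃}
… ∩ ⟦next to e₈⟧ = {e₂, e₃, e₇, e₁₀, e₁₃} ∩ {e₂, e₃, e₅, e₈, e₉, e₁₀, e₁₁} = {e₂, e₃, e₁₀}
… ∩ ⟦southern⟧ = {e₂, e₃, e₁₀} ∩ {e₁, e₃, e₄, e₇, e₈, e₉, e₁₀, e₁₁, e₁₂, e₁₃} = {e₃, e₁₀}
… ∩ ⟦grey⟧ = {e₃, e₁₀} ∩ {e₁, e₃, e₅, e₈, e₉, e₁₀, e₁₂} = {e₃, e₁₀}
So ⟦southern grey book e₄ contained next to e₈⟧ = {e₃, e₁₀}.

{e₃, e₁₀}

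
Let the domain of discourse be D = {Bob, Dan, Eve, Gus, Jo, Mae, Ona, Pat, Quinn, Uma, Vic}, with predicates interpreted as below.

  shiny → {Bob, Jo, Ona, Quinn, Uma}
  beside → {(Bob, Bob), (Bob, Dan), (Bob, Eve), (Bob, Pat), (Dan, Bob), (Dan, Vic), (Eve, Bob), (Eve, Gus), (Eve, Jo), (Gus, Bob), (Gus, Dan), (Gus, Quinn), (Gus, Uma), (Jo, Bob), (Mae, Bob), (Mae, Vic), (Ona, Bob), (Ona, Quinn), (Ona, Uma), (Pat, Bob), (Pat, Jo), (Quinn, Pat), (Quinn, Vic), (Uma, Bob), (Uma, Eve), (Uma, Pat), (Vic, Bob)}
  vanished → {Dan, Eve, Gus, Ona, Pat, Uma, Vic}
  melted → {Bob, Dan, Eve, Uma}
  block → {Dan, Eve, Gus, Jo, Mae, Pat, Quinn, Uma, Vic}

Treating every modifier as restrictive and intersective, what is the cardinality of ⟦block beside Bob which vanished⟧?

⟦beside Bob⟧ = {x : ⟨x, Bob⟩ ∈ ⟦beside⟧} = {Bob, Dan, Eve, Gus, Jo, Mae, Ona, Pat, Uma, Vic}
⟦which vanished⟧ = ⟦vanished⟧ = {Dan, Eve, Gus, Ona, Pat, Uma, Vic}
⟦block⟧ = {Dan, Eve, Gus, Jo, Mae, Pat, Quinn, Uma, Vic}
… ∩ ⟦beside Bob⟧ = {Dan, Eve, Gus, Jo, Mae, Pat, Quinn, Uma, Vic} ∩ {Bob, Dan, Eve, Gus, Jo, Mae, Ona, Pat, Uma, Vic} = {Dan, Eve, Gus, Jo, Mae, Pat, Uma, Vic}
… ∩ ⟦which vanished⟧ = {Dan, Eve, Gus, Jo, Mae, Pat, Uma, Vic} ∩ {Dan, Eve, Gus, Ona, Pat, Uma, Vic} = {Dan, Eve, Gus, Pat, Uma, Vic}
⟦block beside Bob which vanished⟧ = {Dan, Eve, Gus, Pat, Uma, Vic}, so the cardinality is 6.

6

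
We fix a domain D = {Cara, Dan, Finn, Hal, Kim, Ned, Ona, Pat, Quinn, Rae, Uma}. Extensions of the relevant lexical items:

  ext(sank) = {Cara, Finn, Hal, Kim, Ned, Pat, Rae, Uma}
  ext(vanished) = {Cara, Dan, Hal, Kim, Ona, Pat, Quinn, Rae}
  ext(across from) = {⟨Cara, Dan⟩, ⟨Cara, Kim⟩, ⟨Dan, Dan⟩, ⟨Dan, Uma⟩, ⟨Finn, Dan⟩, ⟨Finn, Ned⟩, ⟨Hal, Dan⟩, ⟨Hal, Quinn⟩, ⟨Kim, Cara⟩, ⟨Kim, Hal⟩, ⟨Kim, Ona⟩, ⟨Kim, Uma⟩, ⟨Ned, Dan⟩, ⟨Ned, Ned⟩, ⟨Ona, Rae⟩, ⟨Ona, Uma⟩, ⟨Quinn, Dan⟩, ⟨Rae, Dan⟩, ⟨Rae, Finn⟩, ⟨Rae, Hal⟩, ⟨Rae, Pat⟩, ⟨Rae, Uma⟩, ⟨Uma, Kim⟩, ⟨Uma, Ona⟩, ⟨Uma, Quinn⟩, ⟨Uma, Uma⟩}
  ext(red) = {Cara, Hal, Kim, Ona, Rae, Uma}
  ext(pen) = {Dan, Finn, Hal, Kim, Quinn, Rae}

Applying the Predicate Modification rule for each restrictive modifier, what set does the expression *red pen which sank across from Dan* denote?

⟦which sank⟧ = ⟦sank⟧ = {Cara, Finn, Hal, Kim, Ned, Pat, Rae, Uma}
⟦across from Dan⟧ = {x : ⟨x, Dan⟩ ∈ ⟦across from⟧} = {Cara, Dan, Finn, Hal, Ned, Quinn, Rae}
⟦pen⟧ = {Dan, Finn, Hal, Kim, Quinn, Rae}
… ∩ ⟦which sank⟧ = {Dan, Finn, Hal, Kim, Quinn, Rae} ∩ {Cara, Finn, Hal, Kim, Ned, Pat, Rae, Uma} = {Finn, Hal, Kim, Rae}
… ∩ ⟦across from Dan⟧ = {Finn, Hal, Kim, Rae} ∩ {Cara, Dan, Finn, Hal, Ned, Quinn, Rae} = {Finn, Hal, Rae}
… ∩ ⟦red⟧ = {Finn, Hal, Rae} ∩ {Cara, Hal, Kim, Ona, Rae, Uma} = {Hal, Rae}
So ⟦red pen which sank across from Dan⟧ = {Hal, Rae}.

{Hal, Rae}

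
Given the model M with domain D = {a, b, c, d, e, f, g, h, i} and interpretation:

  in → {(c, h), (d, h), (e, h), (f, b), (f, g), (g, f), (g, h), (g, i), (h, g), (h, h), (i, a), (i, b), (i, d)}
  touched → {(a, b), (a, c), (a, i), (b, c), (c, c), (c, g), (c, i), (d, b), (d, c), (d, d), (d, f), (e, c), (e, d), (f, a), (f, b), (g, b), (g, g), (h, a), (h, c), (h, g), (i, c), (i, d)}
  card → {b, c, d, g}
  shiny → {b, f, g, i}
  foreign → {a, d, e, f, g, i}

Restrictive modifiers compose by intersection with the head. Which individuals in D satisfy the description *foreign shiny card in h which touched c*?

⟦in h⟧ = {x : ⟨x, h⟩ ∈ ⟦in⟧} = {c, d, e, g, h}
⟦which touched c⟧ = {x : ⟨x, c⟩ ∈ ⟦touched⟧} = {a, b, c, d, e, h, i}
⟦card⟧ = {b, c, d, g}
… ∩ ⟦in h⟧ = {b, c, d, g} ∩ {c, d, e, g, h} = {c, d, g}
… ∩ ⟦which touched c⟧ = {c, d, g} ∩ {a, b, c, d, e, h, i} = {c, d}
… ∩ ⟦foreign⟧ = {c, d} ∩ {a, d, e, f, g, i} = {d}
… ∩ ⟦shiny⟧ = {d} ∩ {b, f, g, i} = ∅
So ⟦foreign shiny card in h which touched c⟧ = {}.

{}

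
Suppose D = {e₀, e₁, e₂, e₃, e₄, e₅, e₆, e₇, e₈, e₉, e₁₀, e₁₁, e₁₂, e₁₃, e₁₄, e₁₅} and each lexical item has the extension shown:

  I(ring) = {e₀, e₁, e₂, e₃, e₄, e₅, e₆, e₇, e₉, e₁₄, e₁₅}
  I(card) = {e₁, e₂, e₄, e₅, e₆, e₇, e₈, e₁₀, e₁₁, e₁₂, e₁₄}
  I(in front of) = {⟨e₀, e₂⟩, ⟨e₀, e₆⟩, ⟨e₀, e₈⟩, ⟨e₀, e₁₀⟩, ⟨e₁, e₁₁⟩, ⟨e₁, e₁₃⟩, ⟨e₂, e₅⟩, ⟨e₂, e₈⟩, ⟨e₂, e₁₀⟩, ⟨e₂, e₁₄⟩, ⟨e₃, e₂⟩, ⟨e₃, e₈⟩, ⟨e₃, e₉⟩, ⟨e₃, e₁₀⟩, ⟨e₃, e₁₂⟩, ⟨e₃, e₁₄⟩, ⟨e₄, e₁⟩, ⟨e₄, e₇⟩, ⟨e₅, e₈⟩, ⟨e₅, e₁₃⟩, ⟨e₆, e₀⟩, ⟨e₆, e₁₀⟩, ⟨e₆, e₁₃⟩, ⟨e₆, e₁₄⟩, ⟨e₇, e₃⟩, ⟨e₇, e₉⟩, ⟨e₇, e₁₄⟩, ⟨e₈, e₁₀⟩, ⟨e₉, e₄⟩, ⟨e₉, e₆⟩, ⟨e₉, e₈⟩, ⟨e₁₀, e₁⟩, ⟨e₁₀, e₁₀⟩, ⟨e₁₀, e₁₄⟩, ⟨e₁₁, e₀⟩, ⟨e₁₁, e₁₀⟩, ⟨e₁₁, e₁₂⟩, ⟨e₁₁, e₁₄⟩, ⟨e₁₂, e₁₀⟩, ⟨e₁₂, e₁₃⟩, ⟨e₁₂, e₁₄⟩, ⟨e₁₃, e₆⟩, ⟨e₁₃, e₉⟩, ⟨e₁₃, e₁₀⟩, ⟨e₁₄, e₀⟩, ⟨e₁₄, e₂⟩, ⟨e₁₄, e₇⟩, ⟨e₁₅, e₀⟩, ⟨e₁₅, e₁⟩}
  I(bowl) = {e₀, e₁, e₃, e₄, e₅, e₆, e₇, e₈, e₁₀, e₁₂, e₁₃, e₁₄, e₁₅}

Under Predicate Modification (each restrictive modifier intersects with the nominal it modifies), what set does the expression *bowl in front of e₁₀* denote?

{e₀, e₃, e₆, e₈, e₁₀, e₁₂, e₁₃}

⟦in front of e₁₀⟧ = {x : ⟨x, e₁₀⟩ ∈ ⟦in front of⟧} = {e₀, e₂, e₃, e₆, e₈, e₁₀, e₁₁, e₁₂, e₁₃}
⟦bowl⟧ = {e₀, e₁, e₃, e₄, e₅, e₆, e₇, e₈, e₁₀, e₁₂, e₁₃, e₁₄, e₁₅}
… ∩ ⟦in front of e₁₀⟧ = {e₀, e₁, e₃, e₄, e₅, e₆, e₇, e₈, e₁₀, e₁₂, e₁₃, e₁₄, e₁₅} ∩ {e₀, e₂, e₃, e₆, e₈, e₁₀, e₁₁, e₁₂, e₁₃} = {e₀, e₃, e₆, e₈, e₁₀, e₁₂, e₁₃}
So ⟦bowl in front of e₁₀⟧ = {e₀, e₃, e₆, e₈, e₁₀, e₁₂, e₁₃}.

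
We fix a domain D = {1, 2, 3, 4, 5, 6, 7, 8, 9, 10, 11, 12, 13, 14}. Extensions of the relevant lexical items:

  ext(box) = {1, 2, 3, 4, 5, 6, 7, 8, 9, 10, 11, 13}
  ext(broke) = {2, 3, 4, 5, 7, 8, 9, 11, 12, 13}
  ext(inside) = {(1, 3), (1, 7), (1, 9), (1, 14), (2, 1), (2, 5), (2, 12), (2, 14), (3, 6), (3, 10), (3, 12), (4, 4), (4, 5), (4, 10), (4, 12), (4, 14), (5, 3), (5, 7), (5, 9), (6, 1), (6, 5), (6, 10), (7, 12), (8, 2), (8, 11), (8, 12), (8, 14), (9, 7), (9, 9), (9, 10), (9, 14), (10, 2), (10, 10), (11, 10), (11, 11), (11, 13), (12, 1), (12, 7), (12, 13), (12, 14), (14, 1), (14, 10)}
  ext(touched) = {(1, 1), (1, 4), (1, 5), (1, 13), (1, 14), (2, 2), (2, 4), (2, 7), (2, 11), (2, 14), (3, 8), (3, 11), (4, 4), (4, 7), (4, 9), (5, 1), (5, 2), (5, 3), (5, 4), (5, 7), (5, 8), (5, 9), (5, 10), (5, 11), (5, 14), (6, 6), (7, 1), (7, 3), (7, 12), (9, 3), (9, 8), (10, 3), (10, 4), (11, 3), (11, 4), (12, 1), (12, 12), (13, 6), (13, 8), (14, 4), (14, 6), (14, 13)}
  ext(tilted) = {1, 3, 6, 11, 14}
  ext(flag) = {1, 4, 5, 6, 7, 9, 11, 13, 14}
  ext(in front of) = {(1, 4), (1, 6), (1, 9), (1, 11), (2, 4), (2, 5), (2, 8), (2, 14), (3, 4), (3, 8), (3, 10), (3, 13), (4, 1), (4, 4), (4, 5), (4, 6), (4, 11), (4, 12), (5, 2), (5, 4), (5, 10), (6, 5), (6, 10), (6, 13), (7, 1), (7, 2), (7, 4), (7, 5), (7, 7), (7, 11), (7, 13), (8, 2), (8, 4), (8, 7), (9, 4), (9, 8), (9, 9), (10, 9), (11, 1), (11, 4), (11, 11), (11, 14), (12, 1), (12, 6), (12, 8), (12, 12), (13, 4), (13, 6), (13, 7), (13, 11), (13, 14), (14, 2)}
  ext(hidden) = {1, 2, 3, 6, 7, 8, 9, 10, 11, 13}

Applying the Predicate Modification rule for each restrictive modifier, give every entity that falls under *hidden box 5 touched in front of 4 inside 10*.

⟦5 touched⟧ = {x : ⟨5, x⟩ ∈ ⟦touched⟧} = {1, 2, 3, 4, 7, 8, 9, 10, 11, 14}
⟦in front of 4⟧ = {x : ⟨x, 4⟩ ∈ ⟦in front of⟧} = {1, 2, 3, 4, 5, 7, 8, 9, 11, 13}
⟦inside 10⟧ = {x : ⟨x, 10⟩ ∈ ⟦inside⟧} = {3, 4, 6, 9, 10, 11, 14}
⟦box⟧ = {1, 2, 3, 4, 5, 6, 7, 8, 9, 10, 11, 13}
… ∩ ⟦5 touched⟧ = {1, 2, 3, 4, 5, 6, 7, 8, 9, 10, 11, 13} ∩ {1, 2, 3, 4, 7, 8, 9, 10, 11, 14} = {1, 2, 3, 4, 7, 8, 9, 10, 11}
… ∩ ⟦in front of 4⟧ = {1, 2, 3, 4, 7, 8, 9, 10, 11} ∩ {1, 2, 3, 4, 5, 7, 8, 9, 11, 13} = {1, 2, 3, 4, 7, 8, 9, 11}
… ∩ ⟦inside 10⟧ = {1, 2, 3, 4, 7, 8, 9, 11} ∩ {3, 4, 6, 9, 10, 11, 14} = {3, 4, 9, 11}
… ∩ ⟦hidden⟧ = {3, 4, 9, 11} ∩ {1, 2, 3, 6, 7, 8, 9, 10, 11, 13} = {3, 9, 11}
So ⟦hidden box 5 touched in front of 4 inside 10⟧ = {3, 9, 11}.

{3, 9, 11}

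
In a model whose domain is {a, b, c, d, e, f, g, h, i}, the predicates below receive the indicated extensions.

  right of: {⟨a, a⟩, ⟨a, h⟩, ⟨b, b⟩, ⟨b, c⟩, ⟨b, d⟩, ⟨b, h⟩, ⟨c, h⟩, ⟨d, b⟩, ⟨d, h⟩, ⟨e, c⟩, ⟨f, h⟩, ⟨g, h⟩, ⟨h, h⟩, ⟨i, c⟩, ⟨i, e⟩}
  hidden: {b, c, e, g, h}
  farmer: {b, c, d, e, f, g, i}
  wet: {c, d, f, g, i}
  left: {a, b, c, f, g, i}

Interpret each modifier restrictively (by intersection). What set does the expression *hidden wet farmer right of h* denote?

{c, g}

⟦right of h⟧ = {x : ⟨x, h⟩ ∈ ⟦right of⟧} = {a, b, c, d, f, g, h}
⟦farmer⟧ = {b, c, d, e, f, g, i}
… ∩ ⟦right of h⟧ = {b, c, d, e, f, g, i} ∩ {a, b, c, d, f, g, h} = {b, c, d, f, g}
… ∩ ⟦hidden⟧ = {b, c, d, f, g} ∩ {b, c, e, g, h} = {b, c, g}
… ∩ ⟦wet⟧ = {b, c, g} ∩ {c, d, f, g, i} = {c, g}
So ⟦hidden wet farmer right of h⟧ = {c, g}.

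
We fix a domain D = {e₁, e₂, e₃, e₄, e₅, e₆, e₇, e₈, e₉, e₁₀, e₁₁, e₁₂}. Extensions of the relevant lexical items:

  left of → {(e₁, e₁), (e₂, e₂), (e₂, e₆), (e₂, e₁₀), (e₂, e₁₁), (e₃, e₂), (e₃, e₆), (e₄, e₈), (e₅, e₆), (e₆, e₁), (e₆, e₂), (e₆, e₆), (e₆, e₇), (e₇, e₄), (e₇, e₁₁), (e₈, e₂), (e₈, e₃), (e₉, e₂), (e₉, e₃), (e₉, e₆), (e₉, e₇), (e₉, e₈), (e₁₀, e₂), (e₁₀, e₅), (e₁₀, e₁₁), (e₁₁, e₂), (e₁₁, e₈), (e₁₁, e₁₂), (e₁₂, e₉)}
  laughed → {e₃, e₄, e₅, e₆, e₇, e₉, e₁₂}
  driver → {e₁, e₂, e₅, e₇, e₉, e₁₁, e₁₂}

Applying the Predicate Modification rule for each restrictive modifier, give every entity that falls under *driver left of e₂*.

⟦left of e₂⟧ = {x : ⟨x, e₂⟩ ∈ ⟦left of⟧} = {e₂, e₃, e₆, e₈, e₉, e₁₀, e₁₁}
⟦driver⟧ = {e₁, e₂, e₅, e₇, e₉, e₁₁, e₁₂}
… ∩ ⟦left of e₂⟧ = {e₁, e₂, e₅, e₇, e₉, e₁₁, e₁₂} ∩ {e₂, e₃, e₆, e₈, e₉, e₁₀, e₁₁} = {e₂, e₉, e₁₁}
So ⟦driver left of e₂⟧ = {e₂, e₉, e₁₁}.

{e₂, e₉, e₁₁}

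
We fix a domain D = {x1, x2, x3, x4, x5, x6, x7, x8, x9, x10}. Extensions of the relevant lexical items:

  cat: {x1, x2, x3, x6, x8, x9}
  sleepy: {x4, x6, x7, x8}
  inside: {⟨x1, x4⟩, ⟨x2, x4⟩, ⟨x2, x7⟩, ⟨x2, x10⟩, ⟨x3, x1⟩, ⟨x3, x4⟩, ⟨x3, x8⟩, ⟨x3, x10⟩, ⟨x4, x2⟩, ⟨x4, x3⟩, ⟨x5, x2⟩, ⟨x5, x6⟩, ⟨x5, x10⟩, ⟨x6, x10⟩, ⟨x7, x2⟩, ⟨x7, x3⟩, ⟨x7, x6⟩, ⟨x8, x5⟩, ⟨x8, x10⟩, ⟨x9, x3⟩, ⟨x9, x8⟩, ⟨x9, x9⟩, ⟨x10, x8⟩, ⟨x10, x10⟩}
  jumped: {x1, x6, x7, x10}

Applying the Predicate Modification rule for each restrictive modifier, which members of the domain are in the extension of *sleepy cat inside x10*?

⟦inside x10⟧ = {x : ⟨x, x10⟩ ∈ ⟦inside⟧} = {x2, x3, x5, x6, x8, x10}
⟦cat⟧ = {x1, x2, x3, x6, x8, x9}
… ∩ ⟦inside x10⟧ = {x1, x2, x3, x6, x8, x9} ∩ {x2, x3, x5, x6, x8, x10} = {x2, x3, x6, x8}
… ∩ ⟦sleepy⟧ = {x2, x3, x6, x8} ∩ {x4, x6, x7, x8} = {x6, x8}
So ⟦sleepy cat inside x10⟧ = {x6, x8}.

{x6, x8}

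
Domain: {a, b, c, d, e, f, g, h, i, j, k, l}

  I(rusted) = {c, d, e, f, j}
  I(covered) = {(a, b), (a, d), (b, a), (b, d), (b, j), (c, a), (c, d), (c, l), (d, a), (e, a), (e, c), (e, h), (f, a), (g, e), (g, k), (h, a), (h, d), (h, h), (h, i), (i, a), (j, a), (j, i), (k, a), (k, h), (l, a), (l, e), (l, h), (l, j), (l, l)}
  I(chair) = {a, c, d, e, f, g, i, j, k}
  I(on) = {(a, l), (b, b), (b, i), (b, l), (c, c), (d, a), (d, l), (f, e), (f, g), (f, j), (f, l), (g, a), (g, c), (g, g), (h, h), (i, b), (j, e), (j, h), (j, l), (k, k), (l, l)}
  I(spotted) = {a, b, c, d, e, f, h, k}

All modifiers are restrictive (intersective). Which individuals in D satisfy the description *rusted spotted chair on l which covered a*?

{d, f}

⟦on l⟧ = {x : ⟨x, l⟩ ∈ ⟦on⟧} = {a, b, d, f, j, l}
⟦which covered a⟧ = {x : ⟨x, a⟩ ∈ ⟦covered⟧} = {b, c, d, e, f, h, i, j, k, l}
⟦chair⟧ = {a, c, d, e, f, g, i, j, k}
… ∩ ⟦on l⟧ = {a, c, d, e, f, g, i, j, k} ∩ {a, b, d, f, j, l} = {a, d, f, j}
… ∩ ⟦which covered a⟧ = {a, d, f, j} ∩ {b, c, d, e, f, h, i, j, k, l} = {d, f, j}
… ∩ ⟦rusted⟧ = {d, f, j} ∩ {c, d, e, f, j} = {d, f, j}
… ∩ ⟦spotted⟧ = {d, f, j} ∩ {a, b, c, d, e, f, h, k} = {d, f}
So ⟦rusted spotted chair on l which covered a⟧ = {d, f}.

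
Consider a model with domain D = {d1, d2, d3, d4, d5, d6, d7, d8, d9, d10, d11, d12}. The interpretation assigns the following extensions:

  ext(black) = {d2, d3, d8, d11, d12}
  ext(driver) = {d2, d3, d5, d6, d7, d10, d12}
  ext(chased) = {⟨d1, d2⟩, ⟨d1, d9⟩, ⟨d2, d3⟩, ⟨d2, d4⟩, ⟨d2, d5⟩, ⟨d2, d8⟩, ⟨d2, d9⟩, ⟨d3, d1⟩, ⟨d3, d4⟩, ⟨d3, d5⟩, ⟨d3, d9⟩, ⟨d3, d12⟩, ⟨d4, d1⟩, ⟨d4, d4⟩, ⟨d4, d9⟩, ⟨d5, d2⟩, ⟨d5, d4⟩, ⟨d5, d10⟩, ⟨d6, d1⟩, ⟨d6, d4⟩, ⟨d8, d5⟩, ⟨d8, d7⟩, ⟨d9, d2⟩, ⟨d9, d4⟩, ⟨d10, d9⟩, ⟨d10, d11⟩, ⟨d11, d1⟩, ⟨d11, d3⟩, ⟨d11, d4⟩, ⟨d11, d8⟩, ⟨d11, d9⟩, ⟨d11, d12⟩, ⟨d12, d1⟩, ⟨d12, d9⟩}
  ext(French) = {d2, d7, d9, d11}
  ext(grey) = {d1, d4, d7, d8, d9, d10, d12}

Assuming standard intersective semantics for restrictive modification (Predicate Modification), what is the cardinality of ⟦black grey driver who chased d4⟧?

0

⟦who chased d4⟧ = {x : ⟨x, d4⟩ ∈ ⟦chased⟧} = {d2, d3, d4, d5, d6, d9, d11}
⟦driver⟧ = {d2, d3, d5, d6, d7, d10, d12}
… ∩ ⟦who chased d4⟧ = {d2, d3, d5, d6, d7, d10, d12} ∩ {d2, d3, d4, d5, d6, d9, d11} = {d2, d3, d5, d6}
… ∩ ⟦black⟧ = {d2, d3, d5, d6} ∩ {d2, d3, d8, d11, d12} = {d2, d3}
… ∩ ⟦grey⟧ = {d2, d3} ∩ {d1, d4, d7, d8, d9, d10, d12} = ∅
⟦black grey driver who chased d4⟧ = ∅, so the cardinality is 0.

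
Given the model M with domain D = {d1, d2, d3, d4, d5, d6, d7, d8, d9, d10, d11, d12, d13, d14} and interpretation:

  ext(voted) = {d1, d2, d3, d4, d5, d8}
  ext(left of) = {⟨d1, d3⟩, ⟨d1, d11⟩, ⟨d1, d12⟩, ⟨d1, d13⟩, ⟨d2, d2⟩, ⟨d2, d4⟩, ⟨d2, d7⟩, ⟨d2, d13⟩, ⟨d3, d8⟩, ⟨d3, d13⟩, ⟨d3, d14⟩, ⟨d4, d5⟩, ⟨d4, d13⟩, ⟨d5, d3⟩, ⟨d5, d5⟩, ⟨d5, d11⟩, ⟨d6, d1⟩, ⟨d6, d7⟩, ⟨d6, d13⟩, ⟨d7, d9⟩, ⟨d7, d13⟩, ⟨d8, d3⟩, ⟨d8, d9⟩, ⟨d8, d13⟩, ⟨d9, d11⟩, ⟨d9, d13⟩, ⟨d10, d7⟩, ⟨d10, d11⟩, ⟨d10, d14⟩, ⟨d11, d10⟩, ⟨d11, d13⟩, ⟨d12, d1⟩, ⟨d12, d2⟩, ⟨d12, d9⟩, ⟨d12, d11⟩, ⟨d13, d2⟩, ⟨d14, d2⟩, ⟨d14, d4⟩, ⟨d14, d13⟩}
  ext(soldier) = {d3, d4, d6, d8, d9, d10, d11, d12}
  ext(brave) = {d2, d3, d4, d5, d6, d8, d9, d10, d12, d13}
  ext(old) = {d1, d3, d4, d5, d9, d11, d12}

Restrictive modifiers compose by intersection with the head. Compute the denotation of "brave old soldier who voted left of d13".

{d3, d4}

⟦who voted⟧ = ⟦voted⟧ = {d1, d2, d3, d4, d5, d8}
⟦left of d13⟧ = {x : ⟨x, d13⟩ ∈ ⟦left of⟧} = {d1, d2, d3, d4, d6, d7, d8, d9, d11, d14}
⟦soldier⟧ = {d3, d4, d6, d8, d9, d10, d11, d12}
… ∩ ⟦who voted⟧ = {d3, d4, d6, d8, d9, d10, d11, d12} ∩ {d1, d2, d3, d4, d5, d8} = {d3, d4, d8}
… ∩ ⟦left of d13⟧ = {d3, d4, d8} ∩ {d1, d2, d3, d4, d6, d7, d8, d9, d11, d14} = {d3, d4, d8}
… ∩ ⟦brave⟧ = {d3, d4, d8} ∩ {d2, d3, d4, d5, d6, d8, d9, d10, d12, d13} = {d3, d4, d8}
… ∩ ⟦old⟧ = {d3, d4, d8} ∩ {d1, d3, d4, d5, d9, d11, d12} = {d3, d4}
So ⟦brave old soldier who voted left of d13⟧ = {d3, d4}.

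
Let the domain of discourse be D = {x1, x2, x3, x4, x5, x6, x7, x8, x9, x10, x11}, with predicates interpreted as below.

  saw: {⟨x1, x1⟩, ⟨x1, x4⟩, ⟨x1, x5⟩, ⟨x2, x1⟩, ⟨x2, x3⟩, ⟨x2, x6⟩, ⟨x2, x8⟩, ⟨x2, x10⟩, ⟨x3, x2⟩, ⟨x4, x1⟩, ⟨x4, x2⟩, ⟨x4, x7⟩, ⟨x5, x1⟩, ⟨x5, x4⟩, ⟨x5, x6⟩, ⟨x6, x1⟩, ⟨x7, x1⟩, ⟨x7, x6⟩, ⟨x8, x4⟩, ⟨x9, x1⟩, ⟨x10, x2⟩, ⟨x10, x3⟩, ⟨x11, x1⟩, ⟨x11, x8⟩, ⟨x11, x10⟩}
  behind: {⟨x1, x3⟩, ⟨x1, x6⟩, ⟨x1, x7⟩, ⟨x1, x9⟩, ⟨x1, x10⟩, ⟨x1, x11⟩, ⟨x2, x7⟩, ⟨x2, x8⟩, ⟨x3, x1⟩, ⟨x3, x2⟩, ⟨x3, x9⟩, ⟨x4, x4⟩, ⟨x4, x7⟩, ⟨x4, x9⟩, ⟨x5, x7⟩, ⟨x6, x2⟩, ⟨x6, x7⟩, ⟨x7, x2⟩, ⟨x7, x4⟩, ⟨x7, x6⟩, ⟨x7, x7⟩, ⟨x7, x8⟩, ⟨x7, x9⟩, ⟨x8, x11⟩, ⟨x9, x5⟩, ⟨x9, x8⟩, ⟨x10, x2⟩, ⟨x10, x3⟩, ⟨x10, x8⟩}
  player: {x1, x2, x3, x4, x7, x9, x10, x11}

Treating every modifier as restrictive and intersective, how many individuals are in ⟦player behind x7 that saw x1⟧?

⟦behind x7⟧ = {x : ⟨x, x7⟩ ∈ ⟦behind⟧} = {x1, x2, x4, x5, x6, x7}
⟦that saw x1⟧ = {x : ⟨x, x1⟩ ∈ ⟦saw⟧} = {x1, x2, x4, x5, x6, x7, x9, x11}
⟦player⟧ = {x1, x2, x3, x4, x7, x9, x10, x11}
… ∩ ⟦behind x7⟧ = {x1, x2, x3, x4, x7, x9, x10, x11} ∩ {x1, x2, x4, x5, x6, x7} = {x1, x2, x4, x7}
… ∩ ⟦that saw x1⟧ = {x1, x2, x4, x7} ∩ {x1, x2, x4, x5, x6, x7, x9, x11} = {x1, x2, x4, x7}
⟦player behind x7 that saw x1⟧ = {x1, x2, x4, x7}, so the cardinality is 4.

4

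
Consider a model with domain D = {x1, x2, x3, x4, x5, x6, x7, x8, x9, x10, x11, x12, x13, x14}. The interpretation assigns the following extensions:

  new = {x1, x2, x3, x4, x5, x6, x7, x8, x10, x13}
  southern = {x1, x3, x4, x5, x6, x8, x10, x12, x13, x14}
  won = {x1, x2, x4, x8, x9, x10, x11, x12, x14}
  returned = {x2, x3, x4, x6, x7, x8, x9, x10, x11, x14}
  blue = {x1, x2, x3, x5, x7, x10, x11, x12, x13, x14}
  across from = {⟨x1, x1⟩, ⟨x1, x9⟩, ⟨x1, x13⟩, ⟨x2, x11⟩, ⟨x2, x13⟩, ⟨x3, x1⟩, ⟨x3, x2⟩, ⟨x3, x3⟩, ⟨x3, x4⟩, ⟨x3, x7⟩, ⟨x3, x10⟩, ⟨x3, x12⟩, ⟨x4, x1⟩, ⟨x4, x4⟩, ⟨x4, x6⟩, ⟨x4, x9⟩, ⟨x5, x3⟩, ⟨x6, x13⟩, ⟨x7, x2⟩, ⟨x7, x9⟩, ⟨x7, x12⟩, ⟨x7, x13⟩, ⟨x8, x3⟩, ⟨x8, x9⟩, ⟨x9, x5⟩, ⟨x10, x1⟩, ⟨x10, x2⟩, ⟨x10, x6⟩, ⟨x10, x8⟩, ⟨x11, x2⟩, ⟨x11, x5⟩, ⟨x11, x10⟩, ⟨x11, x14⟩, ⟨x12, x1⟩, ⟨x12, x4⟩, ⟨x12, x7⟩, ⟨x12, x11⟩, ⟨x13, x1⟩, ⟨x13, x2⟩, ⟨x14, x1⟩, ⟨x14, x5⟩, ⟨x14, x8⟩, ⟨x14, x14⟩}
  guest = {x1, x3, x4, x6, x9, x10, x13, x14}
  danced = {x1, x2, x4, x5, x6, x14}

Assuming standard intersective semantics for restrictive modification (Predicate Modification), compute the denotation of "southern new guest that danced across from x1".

{x1, x4}

⟦that danced⟧ = ⟦danced⟧ = {x1, x2, x4, x5, x6, x14}
⟦across from x1⟧ = {x : ⟨x, x1⟩ ∈ ⟦across from⟧} = {x1, x3, x4, x10, x12, x13, x14}
⟦guest⟧ = {x1, x3, x4, x6, x9, x10, x13, x14}
… ∩ ⟦that danced⟧ = {x1, x3, x4, x6, x9, x10, x13, x14} ∩ {x1, x2, x4, x5, x6, x14} = {x1, x4, x6, x14}
… ∩ ⟦across from x1⟧ = {x1, x4, x6, x14} ∩ {x1, x3, x4, x10, x12, x13, x14} = {x1, x4, x14}
… ∩ ⟦southern⟧ = {x1, x4, x14} ∩ {x1, x3, x4, x5, x6, x8, x10, x12, x13, x14} = {x1, x4, x14}
… ∩ ⟦new⟧ = {x1, x4, x14} ∩ {x1, x2, x3, x4, x5, x6, x7, x8, x10, x13} = {x1, x4}
So ⟦southern new guest that danced across from x1⟧ = {x1, x4}.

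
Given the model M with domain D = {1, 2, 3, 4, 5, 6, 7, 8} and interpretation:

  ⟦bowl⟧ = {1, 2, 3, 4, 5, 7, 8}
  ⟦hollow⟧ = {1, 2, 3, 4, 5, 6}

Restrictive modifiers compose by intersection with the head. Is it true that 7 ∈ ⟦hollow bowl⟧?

⟦bowl⟧ = {1, 2, 3, 4, 5, 7, 8}
… ∩ ⟦hollow⟧ = {1, 2, 3, 4, 5, 7, 8} ∩ {1, 2, 3, 4, 5, 6} = {1, 2, 3, 4, 5}
⟦hollow bowl⟧ = {1, 2, 3, 4, 5}; 7 ∉ this set.

no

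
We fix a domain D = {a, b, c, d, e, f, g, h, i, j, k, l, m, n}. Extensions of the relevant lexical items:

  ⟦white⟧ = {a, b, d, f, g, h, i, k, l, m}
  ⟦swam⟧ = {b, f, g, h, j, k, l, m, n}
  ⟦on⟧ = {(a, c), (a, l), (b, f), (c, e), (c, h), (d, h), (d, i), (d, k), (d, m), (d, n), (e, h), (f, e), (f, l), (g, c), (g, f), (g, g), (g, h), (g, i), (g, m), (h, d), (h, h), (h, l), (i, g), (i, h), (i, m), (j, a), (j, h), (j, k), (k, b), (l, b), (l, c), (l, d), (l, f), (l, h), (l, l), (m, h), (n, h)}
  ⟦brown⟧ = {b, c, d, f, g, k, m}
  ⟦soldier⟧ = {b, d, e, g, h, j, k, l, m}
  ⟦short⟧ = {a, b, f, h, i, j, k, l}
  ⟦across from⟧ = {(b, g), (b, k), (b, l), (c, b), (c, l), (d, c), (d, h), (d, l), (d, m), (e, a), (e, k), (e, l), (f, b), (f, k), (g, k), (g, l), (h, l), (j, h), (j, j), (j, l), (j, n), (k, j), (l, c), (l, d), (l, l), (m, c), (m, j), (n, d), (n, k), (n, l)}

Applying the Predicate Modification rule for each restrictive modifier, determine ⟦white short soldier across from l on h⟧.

{h, l}

⟦across from l⟧ = {x : ⟨x, l⟩ ∈ ⟦across from⟧} = {b, c, d, e, g, h, j, l, n}
⟦on h⟧ = {x : ⟨x, h⟩ ∈ ⟦on⟧} = {c, d, e, g, h, i, j, l, m, n}
⟦soldier⟧ = {b, d, e, g, h, j, k, l, m}
… ∩ ⟦across from l⟧ = {b, d, e, g, h, j, k, l, m} ∩ {b, c, d, e, g, h, j, l, n} = {b, d, e, g, h, j, l}
… ∩ ⟦on h⟧ = {b, d, e, g, h, j, l} ∩ {c, d, e, g, h, i, j, l, m, n} = {d, e, g, h, j, l}
… ∩ ⟦white⟧ = {d, e, g, h, j, l} ∩ {a, b, d, f, g, h, i, k, l, m} = {d, g, h, l}
… ∩ ⟦short⟧ = {d, g, h, l} ∩ {a, b, f, h, i, j, k, l} = {h, l}
So ⟦white short soldier across from l on h⟧ = {h, l}.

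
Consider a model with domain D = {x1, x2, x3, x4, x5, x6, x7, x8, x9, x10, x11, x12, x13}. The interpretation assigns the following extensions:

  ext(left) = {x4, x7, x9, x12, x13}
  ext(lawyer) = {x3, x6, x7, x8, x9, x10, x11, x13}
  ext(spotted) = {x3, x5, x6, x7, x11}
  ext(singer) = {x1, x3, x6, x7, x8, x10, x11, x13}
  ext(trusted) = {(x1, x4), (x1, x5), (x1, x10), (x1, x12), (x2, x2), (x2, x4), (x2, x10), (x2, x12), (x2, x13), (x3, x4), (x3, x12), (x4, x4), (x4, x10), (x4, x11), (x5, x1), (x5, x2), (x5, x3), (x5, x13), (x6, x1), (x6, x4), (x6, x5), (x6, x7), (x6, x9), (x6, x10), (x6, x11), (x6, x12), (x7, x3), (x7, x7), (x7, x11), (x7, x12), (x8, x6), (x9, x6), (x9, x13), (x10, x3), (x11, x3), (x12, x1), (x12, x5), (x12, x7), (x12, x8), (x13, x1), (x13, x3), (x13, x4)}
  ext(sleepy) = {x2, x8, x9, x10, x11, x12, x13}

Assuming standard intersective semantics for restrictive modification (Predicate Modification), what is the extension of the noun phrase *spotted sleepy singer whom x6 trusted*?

{x11}

⟦whom x6 trusted⟧ = {x : ⟨x6, x⟩ ∈ ⟦trusted⟧} = {x1, x4, x5, x7, x9, x10, x11, x12}
⟦singer⟧ = {x1, x3, x6, x7, x8, x10, x11, x13}
… ∩ ⟦whom x6 trusted⟧ = {x1, x3, x6, x7, x8, x10, x11, x13} ∩ {x1, x4, x5, x7, x9, x10, x11, x12} = {x1, x7, x10, x11}
… ∩ ⟦spotted⟧ = {x1, x7, x10, x11} ∩ {x3, x5, x6, x7, x11} = {x7, x11}
… ∩ ⟦sleepy⟧ = {x7, x11} ∩ {x2, x8, x9, x10, x11, x12, x13} = {x11}
So ⟦spotted sleepy singer whom x6 trusted⟧ = {x11}.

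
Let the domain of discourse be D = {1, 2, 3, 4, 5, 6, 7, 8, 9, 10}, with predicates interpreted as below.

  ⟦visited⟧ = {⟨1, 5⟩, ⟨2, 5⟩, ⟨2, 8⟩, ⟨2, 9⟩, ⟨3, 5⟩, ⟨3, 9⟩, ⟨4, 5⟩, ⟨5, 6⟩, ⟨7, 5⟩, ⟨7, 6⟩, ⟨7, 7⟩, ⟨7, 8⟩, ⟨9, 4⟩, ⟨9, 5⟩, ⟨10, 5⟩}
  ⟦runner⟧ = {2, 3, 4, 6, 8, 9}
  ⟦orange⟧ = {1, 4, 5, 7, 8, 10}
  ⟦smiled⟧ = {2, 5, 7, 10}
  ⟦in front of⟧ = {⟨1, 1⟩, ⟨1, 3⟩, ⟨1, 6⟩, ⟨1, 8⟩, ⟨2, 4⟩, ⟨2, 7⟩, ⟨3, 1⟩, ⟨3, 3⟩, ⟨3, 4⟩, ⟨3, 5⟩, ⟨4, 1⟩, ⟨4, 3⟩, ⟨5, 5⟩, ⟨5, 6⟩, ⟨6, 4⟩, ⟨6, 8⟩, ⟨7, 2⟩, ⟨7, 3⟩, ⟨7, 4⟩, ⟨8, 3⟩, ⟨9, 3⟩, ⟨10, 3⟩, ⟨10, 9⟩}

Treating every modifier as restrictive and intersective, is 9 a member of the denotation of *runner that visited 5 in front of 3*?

yes

⟦that visited 5⟧ = {x : ⟨x, 5⟩ ∈ ⟦visited⟧} = {1, 2, 3, 4, 7, 9, 10}
⟦in front of 3⟧ = {x : ⟨x, 3⟩ ∈ ⟦in front of⟧} = {1, 3, 4, 7, 8, 9, 10}
⟦runner⟧ = {2, 3, 4, 6, 8, 9}
… ∩ ⟦that visited 5⟧ = {2, 3, 4, 6, 8, 9} ∩ {1, 2, 3, 4, 7, 9, 10} = {2, 3, 4, 9}
… ∩ ⟦in front of 3⟧ = {2, 3, 4, 9} ∩ {1, 3, 4, 7, 8, 9, 10} = {3, 4, 9}
⟦runner that visited 5 in front of 3⟧ = {3, 4, 9}; 9 ∈ this set.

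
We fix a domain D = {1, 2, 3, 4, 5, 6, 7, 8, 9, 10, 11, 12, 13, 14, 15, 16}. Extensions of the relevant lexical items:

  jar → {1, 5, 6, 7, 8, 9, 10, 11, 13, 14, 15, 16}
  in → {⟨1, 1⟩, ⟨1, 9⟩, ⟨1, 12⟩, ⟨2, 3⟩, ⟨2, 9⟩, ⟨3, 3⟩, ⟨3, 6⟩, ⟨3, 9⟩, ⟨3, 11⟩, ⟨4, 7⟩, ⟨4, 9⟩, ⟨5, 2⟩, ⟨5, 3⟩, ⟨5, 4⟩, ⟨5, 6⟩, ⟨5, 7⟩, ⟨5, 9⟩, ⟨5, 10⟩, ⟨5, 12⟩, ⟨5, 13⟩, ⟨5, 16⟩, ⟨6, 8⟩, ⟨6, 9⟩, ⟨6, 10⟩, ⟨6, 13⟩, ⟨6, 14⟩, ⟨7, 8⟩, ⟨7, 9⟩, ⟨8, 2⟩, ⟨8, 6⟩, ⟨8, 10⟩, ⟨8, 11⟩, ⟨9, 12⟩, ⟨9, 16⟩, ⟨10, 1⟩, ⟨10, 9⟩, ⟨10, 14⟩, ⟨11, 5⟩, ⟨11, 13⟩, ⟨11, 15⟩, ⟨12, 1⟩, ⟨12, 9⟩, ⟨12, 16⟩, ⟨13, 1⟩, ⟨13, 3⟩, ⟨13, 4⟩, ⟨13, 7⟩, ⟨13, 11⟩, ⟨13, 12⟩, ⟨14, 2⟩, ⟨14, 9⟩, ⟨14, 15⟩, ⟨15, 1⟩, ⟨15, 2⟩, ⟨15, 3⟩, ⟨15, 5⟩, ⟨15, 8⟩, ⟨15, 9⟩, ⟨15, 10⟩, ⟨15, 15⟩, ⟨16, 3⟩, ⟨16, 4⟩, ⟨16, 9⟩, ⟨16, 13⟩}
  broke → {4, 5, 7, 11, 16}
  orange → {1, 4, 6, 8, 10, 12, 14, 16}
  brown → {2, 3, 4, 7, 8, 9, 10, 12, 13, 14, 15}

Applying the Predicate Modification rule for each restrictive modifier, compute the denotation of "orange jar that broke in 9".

{16}

⟦that broke⟧ = ⟦broke⟧ = {4, 5, 7, 11, 16}
⟦in 9⟧ = {x : ⟨x, 9⟩ ∈ ⟦in⟧} = {1, 2, 3, 4, 5, 6, 7, 10, 12, 14, 15, 16}
⟦jar⟧ = {1, 5, 6, 7, 8, 9, 10, 11, 13, 14, 15, 16}
… ∩ ⟦that broke⟧ = {1, 5, 6, 7, 8, 9, 10, 11, 13, 14, 15, 16} ∩ {4, 5, 7, 11, 16} = {5, 7, 11, 16}
… ∩ ⟦in 9⟧ = {5, 7, 11, 16} ∩ {1, 2, 3, 4, 5, 6, 7, 10, 12, 14, 15, 16} = {5, 7, 16}
… ∩ ⟦orange⟧ = {5, 7, 16} ∩ {1, 4, 6, 8, 10, 12, 14, 16} = {16}
So ⟦orange jar that broke in 9⟧ = {16}.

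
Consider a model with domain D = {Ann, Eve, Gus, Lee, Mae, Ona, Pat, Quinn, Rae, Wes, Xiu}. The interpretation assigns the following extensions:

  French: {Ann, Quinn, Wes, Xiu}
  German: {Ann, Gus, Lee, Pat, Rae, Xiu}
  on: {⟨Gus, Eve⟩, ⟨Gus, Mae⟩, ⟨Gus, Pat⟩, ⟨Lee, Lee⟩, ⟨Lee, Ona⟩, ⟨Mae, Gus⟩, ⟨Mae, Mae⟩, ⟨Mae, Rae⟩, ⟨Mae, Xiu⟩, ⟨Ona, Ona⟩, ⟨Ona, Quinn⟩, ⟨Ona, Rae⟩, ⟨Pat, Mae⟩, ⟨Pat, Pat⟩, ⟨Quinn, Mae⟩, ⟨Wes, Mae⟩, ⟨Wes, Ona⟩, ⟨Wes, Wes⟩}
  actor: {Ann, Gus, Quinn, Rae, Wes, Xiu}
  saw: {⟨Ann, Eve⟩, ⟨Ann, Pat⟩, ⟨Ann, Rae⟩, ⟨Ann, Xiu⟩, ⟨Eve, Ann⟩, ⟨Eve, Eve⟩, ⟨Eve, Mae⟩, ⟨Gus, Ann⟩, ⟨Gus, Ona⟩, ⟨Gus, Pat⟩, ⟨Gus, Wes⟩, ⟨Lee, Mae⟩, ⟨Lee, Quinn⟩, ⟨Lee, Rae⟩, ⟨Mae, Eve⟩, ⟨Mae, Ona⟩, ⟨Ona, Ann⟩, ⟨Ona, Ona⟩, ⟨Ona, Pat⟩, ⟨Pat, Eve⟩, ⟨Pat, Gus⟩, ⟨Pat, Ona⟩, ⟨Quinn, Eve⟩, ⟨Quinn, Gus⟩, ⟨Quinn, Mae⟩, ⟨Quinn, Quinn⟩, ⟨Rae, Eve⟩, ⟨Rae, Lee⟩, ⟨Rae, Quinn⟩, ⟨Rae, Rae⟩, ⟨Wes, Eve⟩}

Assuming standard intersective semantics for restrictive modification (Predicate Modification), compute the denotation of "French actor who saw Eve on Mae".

⟦who saw Eve⟧ = {x : ⟨x, Eve⟩ ∈ ⟦saw⟧} = {Ann, Eve, Mae, Pat, Quinn, Rae, Wes}
⟦on Mae⟧ = {x : ⟨x, Mae⟩ ∈ ⟦on⟧} = {Gus, Mae, Pat, Quinn, Wes}
⟦actor⟧ = {Ann, Gus, Quinn, Rae, Wes, Xiu}
… ∩ ⟦who saw Eve⟧ = {Ann, Gus, Quinn, Rae, Wes, Xiu} ∩ {Ann, Eve, Mae, Pat, Quinn, Rae, Wes} = {Ann, Quinn, Rae, Wes}
… ∩ ⟦on Mae⟧ = {Ann, Quinn, Rae, Wes} ∩ {Gus, Mae, Pat, Quinn, Wes} = {Quinn, Wes}
… ∩ ⟦French⟧ = {Quinn, Wes} ∩ {Ann, Quinn, Wes, Xiu} = {Quinn, Wes}
So ⟦French actor who saw Eve on Mae⟧ = {Quinn, Wes}.

{Quinn, Wes}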